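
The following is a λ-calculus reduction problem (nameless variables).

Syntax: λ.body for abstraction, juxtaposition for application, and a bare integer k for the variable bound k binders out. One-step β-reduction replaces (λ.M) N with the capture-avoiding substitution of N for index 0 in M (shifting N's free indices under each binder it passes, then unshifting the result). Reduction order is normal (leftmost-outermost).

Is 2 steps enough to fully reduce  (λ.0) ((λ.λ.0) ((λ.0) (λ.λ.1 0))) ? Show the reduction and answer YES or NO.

  start: (λ.0) ((λ.λ.0) ((λ.0) (λ.λ.1 0)))
  →1  (λ.λ.0) ((λ.0) (λ.λ.1 0))
  →2  λ.0

Answer: YES — reaches normal form λ.0 in 2 ≤ 2 steps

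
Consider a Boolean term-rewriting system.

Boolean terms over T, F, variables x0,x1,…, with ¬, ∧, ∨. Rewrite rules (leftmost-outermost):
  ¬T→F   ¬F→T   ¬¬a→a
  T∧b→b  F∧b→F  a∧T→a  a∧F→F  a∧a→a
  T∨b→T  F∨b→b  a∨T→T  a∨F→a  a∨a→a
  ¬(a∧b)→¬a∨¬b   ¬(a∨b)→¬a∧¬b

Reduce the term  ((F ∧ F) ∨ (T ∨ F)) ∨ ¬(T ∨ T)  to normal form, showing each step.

  start: ((F ∧ F) ∨ (T ∨ F)) ∨ ¬(T ∨ T)
  →1  (F ∨ (T ∨ F)) ∨ ¬(T ∨ T)
  →2  (T ∨ F) ∨ ¬(T ∨ T)
  →3  T ∨ ¬(T ∨ T)
  →4  T

Answer: normal form = T  (in 4 steps)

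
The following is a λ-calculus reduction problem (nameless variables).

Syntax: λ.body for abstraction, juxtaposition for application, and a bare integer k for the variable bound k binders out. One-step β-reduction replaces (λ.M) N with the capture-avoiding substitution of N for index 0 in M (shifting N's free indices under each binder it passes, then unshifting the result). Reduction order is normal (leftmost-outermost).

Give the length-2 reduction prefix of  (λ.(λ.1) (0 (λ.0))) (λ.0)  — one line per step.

  start: (λ.(λ.1) (0 (λ.0))) (λ.0)
  step 1: (λ.λ.0) ((λ.0) (λ.0))
  step 2: λ.0

Answer: after 2 steps: λ.0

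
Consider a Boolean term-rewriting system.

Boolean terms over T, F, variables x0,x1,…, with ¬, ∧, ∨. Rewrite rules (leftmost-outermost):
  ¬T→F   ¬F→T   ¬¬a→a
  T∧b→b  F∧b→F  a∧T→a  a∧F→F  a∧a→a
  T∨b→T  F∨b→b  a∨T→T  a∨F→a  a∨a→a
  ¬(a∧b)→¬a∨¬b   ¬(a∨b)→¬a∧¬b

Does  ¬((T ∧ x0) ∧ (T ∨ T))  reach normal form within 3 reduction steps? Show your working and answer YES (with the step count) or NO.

Answer: NO — after 3 steps the term is (F ∨ ¬x0) ∨ ¬(T ∨ T), not yet normal

Reduction:
  start: ¬((T ∧ x0) ∧ (T ∨ T))
  [1] ¬(T ∧ x0) ∨ ¬(T ∨ T)
  [2] (¬T ∨ ¬x0) ∨ ¬(T ∨ T)
  [3] (F ∨ ¬x0) ∨ ¬(T ∨ T)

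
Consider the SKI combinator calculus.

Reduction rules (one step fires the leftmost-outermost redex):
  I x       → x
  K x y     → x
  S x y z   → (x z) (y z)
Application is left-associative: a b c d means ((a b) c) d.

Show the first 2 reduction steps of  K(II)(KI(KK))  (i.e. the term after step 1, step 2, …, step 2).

  start: K(II)(KI(KK))
  step 1: II
  step 2: I

Answer: after 2 steps: I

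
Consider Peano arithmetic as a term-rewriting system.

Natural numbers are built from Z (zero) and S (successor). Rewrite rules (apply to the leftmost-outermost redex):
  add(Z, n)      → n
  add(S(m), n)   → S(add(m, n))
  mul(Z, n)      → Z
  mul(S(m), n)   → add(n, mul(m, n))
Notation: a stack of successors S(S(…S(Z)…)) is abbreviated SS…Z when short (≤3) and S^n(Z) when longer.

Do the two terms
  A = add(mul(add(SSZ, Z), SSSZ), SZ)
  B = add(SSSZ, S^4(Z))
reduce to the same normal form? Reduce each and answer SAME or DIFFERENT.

Term A:
  start: add(mul(add(SSZ, Z), SSSZ), SZ)
  →1  add(mul(S(add(SZ, Z)), SSSZ), SZ)
  →2  add(add(SSSZ, mul(add(SZ, Z), SSSZ)), SZ)
  →3  add(S(add(SSZ, mul(add(SZ, Z), SSSZ))), SZ)
  →4  S(add(add(SSZ, mul(add(SZ, Z), SSSZ)), SZ))
  →5  S(add(S(add(SZ, mul(add(SZ, Z), SSSZ))), SZ))
  →6  S(S(add(add(SZ, mul(add(SZ, Z), SSSZ)), SZ)))
  →7  S(S(add(S(add(Z, mul(add(SZ, Z), SSSZ))), SZ)))
  →8  S(S(S(add(add(Z, mul(add(SZ, Z), SSSZ)), SZ))))
  →9  S(S(S(add(mul(add(SZ, Z), SSSZ), SZ))))
  →10  S(S(S(add(mul(S(add(Z, Z)), SSSZ), SZ))))
  →11  S(S(S(add(add(SSSZ, mul(add(Z, Z), SSSZ)), SZ))))
  →12  S(S(S(add(S(add(SSZ, mul(add(Z, Z), SSSZ))), SZ))))
  →13  S(S(S(S(add(add(SSZ, mul(add(Z, Z), SSSZ)), SZ)))))
  →14  S(S(S(S(add(S(add(SZ, mul(add(Z, Z), SSSZ))), SZ)))))
  →15  S(S(S(S(S(add(add(SZ, mul(add(Z, Z), SSSZ)), SZ))))))
  →16  S(S(S(S(S(add(S(add(Z, mul(add(Z, Z), SSSZ))), SZ))))))
  →17  S(S(S(S(S(S(add(add(Z, mul(add(Z, Z), SSSZ)), SZ)))))))
  →18  S(S(S(S(S(S(add(mul(add(Z, Z), SSSZ), SZ)))))))
  →19  S(S(S(S(S(S(add(mul(Z, SSSZ), SZ)))))))
  →20  S(S(S(S(S(S(add(Z, SZ)))))))
  →21  S^7(Z)

Term B:
  start: add(SSSZ, S^4(Z))
  →1  S(add(SSZ, S^4(Z)))
  →2  S(S(add(SZ, S^4(Z))))
  →3  S(S(S(add(Z, S^4(Z)))))
  →4  S^7(Z)

Answer: SAME — A ⇓ S^7(Z), B ⇓ S^7(Z)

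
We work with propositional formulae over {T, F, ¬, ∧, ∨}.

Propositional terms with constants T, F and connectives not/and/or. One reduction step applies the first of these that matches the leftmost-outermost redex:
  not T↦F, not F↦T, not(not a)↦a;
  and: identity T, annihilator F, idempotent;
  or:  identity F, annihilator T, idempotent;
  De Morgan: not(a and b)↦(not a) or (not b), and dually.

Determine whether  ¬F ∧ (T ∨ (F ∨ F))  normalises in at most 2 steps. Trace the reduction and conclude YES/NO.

Answer: NO — after 2 steps the term is T ∨ (F ∨ F), not yet normal

Reduction:
  start: ¬F ∧ (T ∨ (F ∨ F))
  →1  T ∧ (T ∨ (F ∨ F))
  →2  T ∨ (F ∨ F)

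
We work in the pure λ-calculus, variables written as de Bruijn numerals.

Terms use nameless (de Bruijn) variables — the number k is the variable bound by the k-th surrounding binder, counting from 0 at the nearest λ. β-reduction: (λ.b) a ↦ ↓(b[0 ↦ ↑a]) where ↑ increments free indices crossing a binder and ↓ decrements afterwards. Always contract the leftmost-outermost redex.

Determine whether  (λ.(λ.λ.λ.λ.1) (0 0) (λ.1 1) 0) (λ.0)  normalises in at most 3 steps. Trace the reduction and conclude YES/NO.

Answer: NO — after 3 steps the term is (λ.λ.1) (λ.0), not yet normal

Derivation:
  start: (λ.(λ.λ.λ.λ.1) (0 0) (λ.1 1) 0) (λ.0)
  step 1: (λ.λ.λ.λ.1) ((λ.0) (λ.0)) (λ.(λ.0) (λ.0)) (λ.0)
  step 2: (λ.λ.λ.1) (λ.(λ.0) (λ.0)) (λ.0)
  step 3: (λ.λ.1) (λ.0)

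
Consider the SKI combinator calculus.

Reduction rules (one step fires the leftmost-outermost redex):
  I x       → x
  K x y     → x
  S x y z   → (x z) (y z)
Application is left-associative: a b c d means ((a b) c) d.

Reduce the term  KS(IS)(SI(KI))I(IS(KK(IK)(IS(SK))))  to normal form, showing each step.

  start: KS(IS)(SI(KI))I(IS(KK(IK)(IS(SK))))
  [1] S(SI(KI))I(IS(KK(IK)(IS(SK))))
  [2] SI(KI)(IS(KK(IK)(IS(SK))))(I(IS(KK(IK)(IS(SK)))))
  [3] I(IS(KK(IK)(IS(SK))))(KI(IS(KK(IK)(IS(SK)))))(I(IS(KK(IK)(IS(SK)))))
  [4] IS(KK(IK)(IS(SK)))(KI(IS(KK(IK)(IS(SK)))))(I(IS(KK(IK)(IS(SK)))))
  [5] S(KK(IK)(IS(SK)))(KI(IS(KK(IK)(IS(SK)))))(I(IS(KK(IK)(IS(SK)))))
  [6] KK(IK)(IS(SK))(I(IS(KK(IK)(IS(SK)))))(KI(IS(KK(IK)(IS(SK))))(I(IS(KK(IK)(IS(SK))))))
  [7] K(IS(SK))(I(IS(KK(IK)(IS(SK)))))(KI(IS(KK(IK)(IS(SK))))(I(IS(KK(IK)(IS(SK))))))
  [8] IS(SK)(KI(IS(KK(IK)(IS(SK))))(I(IS(KK(IK)(IS(SK))))))
  [9] S(SK)(KI(IS(KK(IK)(IS(SK))))(I(IS(KK(IK)(IS(SK))))))
  [10] S(SK)(I(I(IS(KK(IK)(IS(SK))))))
  [11] S(SK)(I(IS(KK(IK)(IS(SK)))))
  [12] S(SK)(IS(KK(IK)(IS(SK))))
  [13] S(SK)(S(KK(IK)(IS(SK))))
  [14] S(SK)(S(K(IS(SK))))
  [15] S(SK)(S(K(S(SK))))

Answer: normal form = S(SK)(S(K(S(SK))))  (in 15 steps)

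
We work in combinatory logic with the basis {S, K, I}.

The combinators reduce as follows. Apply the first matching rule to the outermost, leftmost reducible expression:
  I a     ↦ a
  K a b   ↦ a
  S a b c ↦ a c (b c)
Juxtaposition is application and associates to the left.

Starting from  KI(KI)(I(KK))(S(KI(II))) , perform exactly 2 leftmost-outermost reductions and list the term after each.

  start: KI(KI)(I(KK))(S(KI(II)))
  →1  I(I(KK))(S(KI(II)))
  →2  I(KK)(S(KI(II)))

Answer: after 2 steps: I(KK)(S(KI(II)))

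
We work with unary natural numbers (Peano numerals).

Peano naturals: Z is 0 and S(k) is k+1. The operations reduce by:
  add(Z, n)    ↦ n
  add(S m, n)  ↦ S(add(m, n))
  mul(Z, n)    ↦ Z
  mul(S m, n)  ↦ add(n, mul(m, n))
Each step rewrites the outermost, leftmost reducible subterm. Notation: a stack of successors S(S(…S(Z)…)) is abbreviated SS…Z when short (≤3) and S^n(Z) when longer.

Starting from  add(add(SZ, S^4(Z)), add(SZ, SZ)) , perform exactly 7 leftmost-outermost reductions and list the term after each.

  start: add(add(SZ, S^4(Z)), add(SZ, SZ))
  →1  add(S(add(Z, S^4(Z))), add(SZ, SZ))
  →2  S(add(add(Z, S^4(Z)), add(SZ, SZ)))
  →3  S(add(S^4(Z), add(SZ, SZ)))
  →4  S(S(add(SSSZ, add(SZ, SZ))))
  →5  S(S(S(add(SSZ, add(SZ, SZ)))))
  →6  S(S(S(S(add(SZ, add(SZ, SZ))))))
  →7  S(S(S(S(S(add(Z, add(SZ, SZ)))))))

Answer: after 7 steps: S(S(S(S(S(add(Z, add(SZ, SZ)))))))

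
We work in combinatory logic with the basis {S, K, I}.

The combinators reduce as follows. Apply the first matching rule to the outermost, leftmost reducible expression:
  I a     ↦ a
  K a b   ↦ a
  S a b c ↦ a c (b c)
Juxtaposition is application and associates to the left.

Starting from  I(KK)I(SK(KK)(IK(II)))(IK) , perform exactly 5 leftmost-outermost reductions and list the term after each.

Answer: after 5 steps: IK(II)

Derivation:
  start: I(KK)I(SK(KK)(IK(II)))(IK)
  →1  KKI(SK(KK)(IK(II)))(IK)
  →2  K(SK(KK)(IK(II)))(IK)
  →3  SK(KK)(IK(II))
  →4  K(IK(II))(KK(IK(II)))
  →5  IK(II)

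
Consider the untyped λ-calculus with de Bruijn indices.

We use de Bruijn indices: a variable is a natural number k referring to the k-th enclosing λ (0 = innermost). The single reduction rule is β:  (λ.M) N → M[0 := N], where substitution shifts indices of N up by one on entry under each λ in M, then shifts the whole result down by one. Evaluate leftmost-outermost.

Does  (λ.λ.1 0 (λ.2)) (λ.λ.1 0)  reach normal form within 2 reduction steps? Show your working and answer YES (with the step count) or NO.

  start: (λ.λ.1 0 (λ.2)) (λ.λ.1 0)
  [1] λ.(λ.λ.1 0) 0 (λ.λ.λ.1 0)
  [2] λ.(λ.1 0) (λ.λ.λ.1 0)

Answer: NO — after 2 steps the term is λ.(λ.1 0) (λ.λ.λ.1 0), not yet normal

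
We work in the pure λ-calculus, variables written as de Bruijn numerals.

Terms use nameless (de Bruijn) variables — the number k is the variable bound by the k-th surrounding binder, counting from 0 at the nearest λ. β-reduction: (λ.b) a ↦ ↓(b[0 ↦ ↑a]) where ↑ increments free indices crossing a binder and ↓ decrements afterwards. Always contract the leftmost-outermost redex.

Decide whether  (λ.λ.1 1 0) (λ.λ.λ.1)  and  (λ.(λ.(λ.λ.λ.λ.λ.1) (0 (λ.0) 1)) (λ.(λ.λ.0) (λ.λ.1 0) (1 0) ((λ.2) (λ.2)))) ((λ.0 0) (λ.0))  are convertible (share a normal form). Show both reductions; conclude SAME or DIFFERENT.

Term A:
  start: (λ.λ.1 1 0) (λ.λ.λ.1)
  step 1: λ.(λ.λ.λ.1) (λ.λ.λ.1) 0
  step 2: λ.(λ.λ.1) 0
  step 3: λ.λ.1

Term B:
  start: (λ.(λ.(λ.λ.λ.λ.λ.1) (0 (λ.0) 1)) (λ.(λ.λ.0) (λ.λ.1 0) (1 0) ((λ.2) (λ.2)))) ((λ.0 0) (λ.0))
  step 1: (λ.(λ.λ.λ.λ.λ.1) (0 (λ.0) ((λ.0 0) (λ.0)))) (λ.(λ.λ.0) (λ.λ.1 0) ((λ.0 0) (λ.0) 0) ((λ.(λ.0 0) (λ.0)) (λ.(λ.0 0) (λ.0))))
  step 2: (λ.λ.λ.λ.λ.1) ((λ.(λ.λ.0) (λ.λ.1 0) ((λ.0 0) (λ.0) 0) ((λ.(λ.0 0) (λ.0)) (λ.(λ.0 0) (λ.0)))) (λ.0) ((λ.0 0) (λ.0)))
  step 3: λ.λ.λ.λ.1

Answer: DIFFERENT — A ⇓ λ.λ.1, B ⇓ λ.λ.λ.λ.1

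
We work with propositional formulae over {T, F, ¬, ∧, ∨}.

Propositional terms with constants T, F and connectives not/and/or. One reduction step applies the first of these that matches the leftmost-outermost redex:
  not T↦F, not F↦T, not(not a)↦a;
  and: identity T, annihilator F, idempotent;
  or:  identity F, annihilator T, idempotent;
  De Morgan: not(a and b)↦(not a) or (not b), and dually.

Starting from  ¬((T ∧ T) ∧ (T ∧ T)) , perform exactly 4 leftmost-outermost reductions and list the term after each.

  start: ¬((T ∧ T) ∧ (T ∧ T))
  →1  ¬(T ∧ T) ∨ ¬(T ∧ T)
  →2  ¬(T ∧ T)
  →3  ¬T ∨ ¬T
  →4  ¬T

Answer: after 4 steps: ¬T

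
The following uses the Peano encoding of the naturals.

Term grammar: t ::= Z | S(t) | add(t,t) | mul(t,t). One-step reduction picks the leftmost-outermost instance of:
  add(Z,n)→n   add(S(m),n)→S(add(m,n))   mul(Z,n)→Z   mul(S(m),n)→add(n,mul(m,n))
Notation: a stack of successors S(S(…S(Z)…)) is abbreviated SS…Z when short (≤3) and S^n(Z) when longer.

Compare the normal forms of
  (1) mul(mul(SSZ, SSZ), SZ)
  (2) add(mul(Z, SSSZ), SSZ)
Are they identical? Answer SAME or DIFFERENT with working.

Term A:
  start: mul(mul(SSZ, SSZ), SZ)
  [1] mul(add(SSZ, mul(SZ, SSZ)), SZ)
  [2] mul(S(add(SZ, mul(SZ, SSZ))), SZ)
  [3] add(SZ, mul(add(SZ, mul(SZ, SSZ)), SZ))
  [4] S(add(Z, mul(add(SZ, mul(SZ, SSZ)), SZ)))
  [5] S(mul(add(SZ, mul(SZ, SSZ)), SZ))
  [6] S(mul(S(add(Z, mul(SZ, SSZ))), SZ))
  [7] S(add(SZ, mul(add(Z, mul(SZ, SSZ)), SZ)))
  [8] S(S(add(Z, mul(add(Z, mul(SZ, SSZ)), SZ))))
  [9] S(S(mul(add(Z, mul(SZ, SSZ)), SZ)))
  [10] S(S(mul(mul(SZ, SSZ), SZ)))
  [11] S(S(mul(add(SSZ, mul(Z, SSZ)), SZ)))
  [12] S(S(mul(S(add(SZ, mul(Z, SSZ))), SZ)))
  [13] S(S(add(SZ, mul(add(SZ, mul(Z, SSZ)), SZ))))
  [14] S(S(S(add(Z, mul(add(SZ, mul(Z, SSZ)), SZ)))))
  [15] S(S(S(mul(add(SZ, mul(Z, SSZ)), SZ))))
  [16] S(S(S(mul(S(add(Z, mul(Z, SSZ))), SZ))))
  [17] S(S(S(add(SZ, mul(add(Z, mul(Z, SSZ)), SZ)))))
  [18] S(S(S(S(add(Z, mul(add(Z, mul(Z, SSZ)), SZ))))))
  [19] S(S(S(S(mul(add(Z, mul(Z, SSZ)), SZ)))))
  [20] S(S(S(S(mul(mul(Z, SSZ), SZ)))))
  [21] S(S(S(S(mul(Z, SZ)))))
  [22] S^4(Z)

Term B:
  start: add(mul(Z, SSSZ), SSZ)
  [1] add(Z, SSZ)
  [2] SSZ

Answer: DIFFERENT — A ⇓ S^4(Z), B ⇓ SSZ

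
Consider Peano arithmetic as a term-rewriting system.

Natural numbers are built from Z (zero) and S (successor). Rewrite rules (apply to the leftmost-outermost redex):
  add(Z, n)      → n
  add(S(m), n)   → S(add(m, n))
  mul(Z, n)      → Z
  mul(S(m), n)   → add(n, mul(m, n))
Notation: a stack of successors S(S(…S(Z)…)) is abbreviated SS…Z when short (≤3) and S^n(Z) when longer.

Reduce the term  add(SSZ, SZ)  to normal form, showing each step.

Answer: normal form = SSSZ  (in 3 steps)

Reduction:
  start: add(SSZ, SZ)
  [1] S(add(SZ, SZ))
  [2] S(S(add(Z, SZ)))
  [3] SSSZ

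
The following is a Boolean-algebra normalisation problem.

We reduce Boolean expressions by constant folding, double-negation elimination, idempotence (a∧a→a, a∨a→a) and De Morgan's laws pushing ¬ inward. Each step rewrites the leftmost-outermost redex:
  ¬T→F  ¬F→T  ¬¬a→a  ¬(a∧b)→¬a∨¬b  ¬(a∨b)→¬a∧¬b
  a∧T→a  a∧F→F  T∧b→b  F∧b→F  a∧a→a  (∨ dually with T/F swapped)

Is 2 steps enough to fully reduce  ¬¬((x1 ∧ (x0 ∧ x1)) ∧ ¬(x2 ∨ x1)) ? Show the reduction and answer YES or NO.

  start: ¬¬((x1 ∧ (x0 ∧ x1)) ∧ ¬(x2 ∨ x1))
  [1] (x1 ∧ (x0 ∧ x1)) ∧ ¬(x2 ∨ x1)
  [2] (x1 ∧ (x0 ∧ x1)) ∧ (¬x2 ∧ ¬x1)

Answer: YES — reaches normal form (x1 ∧ (x0 ∧ x1)) ∧ (¬x2 ∧ ¬x1) in 2 ≤ 2 steps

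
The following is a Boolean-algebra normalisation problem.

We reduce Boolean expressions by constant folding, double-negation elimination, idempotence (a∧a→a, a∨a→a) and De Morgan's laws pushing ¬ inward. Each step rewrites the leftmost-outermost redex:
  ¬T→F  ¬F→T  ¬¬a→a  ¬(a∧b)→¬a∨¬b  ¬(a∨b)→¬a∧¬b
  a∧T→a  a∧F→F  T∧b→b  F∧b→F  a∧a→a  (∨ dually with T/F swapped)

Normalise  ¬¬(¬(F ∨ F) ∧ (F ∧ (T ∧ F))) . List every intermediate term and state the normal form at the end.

  start: ¬¬(¬(F ∨ F) ∧ (F ∧ (T ∧ F)))
  →1  ¬(F ∨ F) ∧ (F ∧ (T ∧ F))
  →2  (¬F ∧ ¬F) ∧ (F ∧ (T ∧ F))
  →3  ¬F ∧ (F ∧ (T ∧ F))
  →4  T ∧ (F ∧ (T ∧ F))
  →5  F ∧ (T ∧ F)
  →6  F

Answer: normal form = F  (in 6 steps)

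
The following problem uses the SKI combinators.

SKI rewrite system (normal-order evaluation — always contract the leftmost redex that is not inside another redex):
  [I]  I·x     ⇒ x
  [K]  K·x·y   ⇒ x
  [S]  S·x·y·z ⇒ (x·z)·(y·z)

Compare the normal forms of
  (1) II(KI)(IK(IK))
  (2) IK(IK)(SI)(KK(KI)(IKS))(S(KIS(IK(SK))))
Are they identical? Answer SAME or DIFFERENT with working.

Answer: DIFFERENT — A ⇓ I, B ⇓ K(KS)

Derivation:
Term A:
  start: II(KI)(IK(IK))
  [1] I(KI)(IK(IK))
  [2] KI(IK(IK))
  [3] I

Term B:
  start: IK(IK)(SI)(KK(KI)(IKS))(S(KIS(IK(SK))))
  [1] K(IK)(SI)(KK(KI)(IKS))(S(KIS(IK(SK))))
  [2] IK(KK(KI)(IKS))(S(KIS(IK(SK))))
  [3] K(KK(KI)(IKS))(S(KIS(IK(SK))))
  [4] KK(KI)(IKS)
  [5] K(IKS)
  [6] K(KS)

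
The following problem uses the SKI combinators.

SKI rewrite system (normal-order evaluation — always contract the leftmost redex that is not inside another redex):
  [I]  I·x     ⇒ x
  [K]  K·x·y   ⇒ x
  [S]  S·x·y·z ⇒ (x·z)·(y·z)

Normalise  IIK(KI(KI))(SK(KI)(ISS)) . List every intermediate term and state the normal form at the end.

  start: IIK(KI(KI))(SK(KI)(ISS))
  step 1: IK(KI(KI))(SK(KI)(ISS))
  step 2: K(KI(KI))(SK(KI)(ISS))
  step 3: KI(KI)
  step 4: I

Answer: normal form = I  (in 4 steps)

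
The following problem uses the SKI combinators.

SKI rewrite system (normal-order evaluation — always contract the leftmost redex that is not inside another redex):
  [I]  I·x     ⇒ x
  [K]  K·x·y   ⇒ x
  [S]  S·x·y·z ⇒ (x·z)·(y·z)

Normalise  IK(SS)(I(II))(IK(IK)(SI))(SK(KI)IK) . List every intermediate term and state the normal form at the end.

Answer: normal form = SK(KK)  (in 12 steps)

Reduction:
  start: IK(SS)(I(II))(IK(IK)(SI))(SK(KI)IK)
  →1  K(SS)(I(II))(IK(IK)(SI))(SK(KI)IK)
  →2  SS(IK(IK)(SI))(SK(KI)IK)
  →3  S(SK(KI)IK)(IK(IK)(SI)(SK(KI)IK))
  →4  S(KI(KII)K)(IK(IK)(SI)(SK(KI)IK))
  →5  S(IK)(IK(IK)(SI)(SK(KI)IK))
  →6  SK(IK(IK)(SI)(SK(KI)IK))
  →7  SK(K(IK)(SI)(SK(KI)IK))
  →8  SK(IK(SK(KI)IK))
  →9  SK(K(SK(KI)IK))
  →10  SK(K(KI(KII)K))
  →11  SK(K(IK))
  →12  SK(KK)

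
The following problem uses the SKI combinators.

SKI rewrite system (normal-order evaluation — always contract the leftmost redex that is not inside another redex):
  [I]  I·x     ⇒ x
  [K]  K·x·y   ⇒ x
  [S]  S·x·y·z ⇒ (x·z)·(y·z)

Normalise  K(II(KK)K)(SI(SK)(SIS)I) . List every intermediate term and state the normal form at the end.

Answer: normal form = K  (in 4 steps)

Derivation:
  start: K(II(KK)K)(SI(SK)(SIS)I)
  →1  II(KK)K
  →2  I(KK)K
  →3  KKK
  →4  K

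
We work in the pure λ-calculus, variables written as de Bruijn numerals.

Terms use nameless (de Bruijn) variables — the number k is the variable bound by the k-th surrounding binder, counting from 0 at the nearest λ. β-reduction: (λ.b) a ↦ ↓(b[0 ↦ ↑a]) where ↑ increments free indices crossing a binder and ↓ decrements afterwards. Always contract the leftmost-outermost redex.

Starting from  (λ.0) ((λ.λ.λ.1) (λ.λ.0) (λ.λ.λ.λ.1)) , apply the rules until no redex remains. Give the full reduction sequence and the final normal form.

  start: (λ.0) ((λ.λ.λ.1) (λ.λ.0) (λ.λ.λ.λ.1))
  →1  (λ.λ.λ.1) (λ.λ.0) (λ.λ.λ.λ.1)
  →2  (λ.λ.1) (λ.λ.λ.λ.1)
  →3  λ.λ.λ.λ.λ.1

Answer: normal form = λ.λ.λ.λ.λ.1  (in 3 steps)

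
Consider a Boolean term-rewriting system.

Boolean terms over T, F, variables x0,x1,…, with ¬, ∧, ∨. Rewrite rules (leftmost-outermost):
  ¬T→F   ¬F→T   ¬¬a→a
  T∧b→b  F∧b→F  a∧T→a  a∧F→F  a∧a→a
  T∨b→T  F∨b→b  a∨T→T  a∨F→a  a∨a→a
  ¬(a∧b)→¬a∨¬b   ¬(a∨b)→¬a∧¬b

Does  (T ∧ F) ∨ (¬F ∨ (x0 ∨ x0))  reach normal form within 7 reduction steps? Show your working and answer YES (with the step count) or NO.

  start: (T ∧ F) ∨ (¬F ∨ (x0 ∨ x0))
  →1  F ∨ (¬F ∨ (x0 ∨ x0))
  →2  ¬F ∨ (x0 ∨ x0)
  →3  T ∨ (x0 ∨ x0)
  →4  T

Answer: YES — reaches normal form T in 4 ≤ 7 steps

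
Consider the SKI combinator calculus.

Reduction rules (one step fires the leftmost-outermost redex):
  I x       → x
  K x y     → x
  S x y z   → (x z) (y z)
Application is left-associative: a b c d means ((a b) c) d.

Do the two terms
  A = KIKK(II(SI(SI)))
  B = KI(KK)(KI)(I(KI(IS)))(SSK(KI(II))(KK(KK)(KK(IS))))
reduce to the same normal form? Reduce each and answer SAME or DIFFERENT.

Term A:
  start: KIKK(II(SI(SI)))
  →1  IK(II(SI(SI)))
  →2  K(II(SI(SI)))
  →3  K(I(SI(SI)))
  →4  K(SI(SI))

Term B:
  start: KI(KK)(KI)(I(KI(IS)))(SSK(KI(II))(KK(KK)(KK(IS))))
  →1  I(KI)(I(KI(IS)))(SSK(KI(II))(KK(KK)(KK(IS))))
  →2  KI(I(KI(IS)))(SSK(KI(II))(KK(KK)(KK(IS))))
  →3  I(SSK(KI(II))(KK(KK)(KK(IS))))
  →4  SSK(KI(II))(KK(KK)(KK(IS)))
  →5  S(KI(II))(K(KI(II)))(KK(KK)(KK(IS)))
  →6  KI(II)(KK(KK)(KK(IS)))(K(KI(II))(KK(KK)(KK(IS))))
  →7  I(KK(KK)(KK(IS)))(K(KI(II))(KK(KK)(KK(IS))))
  →8  KK(KK)(KK(IS))(K(KI(II))(KK(KK)(KK(IS))))
  →9  K(KK(IS))(K(KI(II))(KK(KK)(KK(IS))))
  →10  KK(IS)
  →11  K

Answer: DIFFERENT — A ⇓ K(SI(SI)), B ⇓ K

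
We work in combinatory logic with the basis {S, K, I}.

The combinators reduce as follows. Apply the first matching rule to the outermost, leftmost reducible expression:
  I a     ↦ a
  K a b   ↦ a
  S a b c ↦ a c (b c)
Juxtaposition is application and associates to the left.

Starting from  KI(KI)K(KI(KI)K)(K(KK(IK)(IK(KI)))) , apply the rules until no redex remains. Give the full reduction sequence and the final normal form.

Answer: normal form = K  (in 5 steps)

Reduction:
  start: KI(KI)K(KI(KI)K)(K(KK(IK)(IK(KI))))
  →1  IK(KI(KI)K)(K(KK(IK)(IK(KI))))
  →2  K(KI(KI)K)(K(KK(IK)(IK(KI))))
  →3  KI(KI)K
  →4  IK
  →5  K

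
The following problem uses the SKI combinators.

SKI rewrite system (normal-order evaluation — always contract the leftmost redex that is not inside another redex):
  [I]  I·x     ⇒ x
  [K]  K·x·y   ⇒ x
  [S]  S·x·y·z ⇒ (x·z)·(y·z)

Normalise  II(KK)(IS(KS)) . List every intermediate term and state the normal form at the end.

  start: II(KK)(IS(KS))
  step 1: I(KK)(IS(KS))
  step 2: KK(IS(KS))
  step 3: K

Answer: normal form = K  (in 3 steps)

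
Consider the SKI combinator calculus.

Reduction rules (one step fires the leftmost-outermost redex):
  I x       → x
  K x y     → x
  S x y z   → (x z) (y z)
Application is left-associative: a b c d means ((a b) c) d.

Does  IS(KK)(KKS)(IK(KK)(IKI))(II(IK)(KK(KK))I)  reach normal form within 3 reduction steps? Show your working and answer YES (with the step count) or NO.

Answer: NO — after 3 steps the term is K(KKS(IK(KK)(IKI)))(II(IK)(KK(KK))I), not yet normal

Working:
  start: IS(KK)(KKS)(IK(KK)(IKI))(II(IK)(KK(KK))I)
  →1  S(KK)(KKS)(IK(KK)(IKI))(II(IK)(KK(KK))I)
  →2  KK(IK(KK)(IKI))(KKS(IK(KK)(IKI)))(II(IK)(KK(KK))I)
  →3  K(KKS(IK(KK)(IKI)))(II(IK)(KK(KK))I)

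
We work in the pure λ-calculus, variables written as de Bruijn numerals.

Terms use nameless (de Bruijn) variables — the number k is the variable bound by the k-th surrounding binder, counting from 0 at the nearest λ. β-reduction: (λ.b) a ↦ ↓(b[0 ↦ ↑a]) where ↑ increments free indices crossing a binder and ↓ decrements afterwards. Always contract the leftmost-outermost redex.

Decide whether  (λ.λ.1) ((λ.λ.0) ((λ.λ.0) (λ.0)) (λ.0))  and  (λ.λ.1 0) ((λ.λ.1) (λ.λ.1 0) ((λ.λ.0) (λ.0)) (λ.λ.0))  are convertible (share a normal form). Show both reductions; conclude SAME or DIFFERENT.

Answer: SAME — A ⇓ λ.λ.0, B ⇓ λ.λ.0

Derivation:
Term A:
  start: (λ.λ.1) ((λ.λ.0) ((λ.λ.0) (λ.0)) (λ.0))
  [1] λ.(λ.λ.0) ((λ.λ.0) (λ.0)) (λ.0)
  [2] λ.(λ.0) (λ.0)
  [3] λ.λ.0

Term B:
  start: (λ.λ.1 0) ((λ.λ.1) (λ.λ.1 0) ((λ.λ.0) (λ.0)) (λ.λ.0))
  [1] λ.(λ.λ.1) (λ.λ.1 0) ((λ.λ.0) (λ.0)) (λ.λ.0) 0
  [2] λ.(λ.λ.λ.1 0) ((λ.λ.0) (λ.0)) (λ.λ.0) 0
  [3] λ.(λ.λ.1 0) (λ.λ.0) 0
  [4] λ.(λ.(λ.λ.0) 0) 0
  [5] λ.(λ.λ.0) 0
  [6] λ.λ.0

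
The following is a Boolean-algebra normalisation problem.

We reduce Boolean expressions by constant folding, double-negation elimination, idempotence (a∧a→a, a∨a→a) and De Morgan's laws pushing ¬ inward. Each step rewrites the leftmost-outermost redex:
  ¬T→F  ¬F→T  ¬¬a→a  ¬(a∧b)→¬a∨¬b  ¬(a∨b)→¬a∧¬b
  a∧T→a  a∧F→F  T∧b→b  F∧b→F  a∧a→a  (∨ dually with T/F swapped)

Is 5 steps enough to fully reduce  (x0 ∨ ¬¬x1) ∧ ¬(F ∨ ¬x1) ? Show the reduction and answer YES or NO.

Answer: YES — reaches normal form (x0 ∨ x1) ∧ x1 in 5 ≤ 5 steps

Derivation:
  start: (x0 ∨ ¬¬x1) ∧ ¬(F ∨ ¬x1)
  step 1: (x0 ∨ x1) ∧ ¬(F ∨ ¬x1)
  step 2: (x0 ∨ x1) ∧ (¬F ∧ ¬¬x1)
  step 3: (x0 ∨ x1) ∧ (T ∧ ¬¬x1)
  step 4: (x0 ∨ x1) ∧ ¬¬x1
  step 5: (x0 ∨ x1) ∧ x1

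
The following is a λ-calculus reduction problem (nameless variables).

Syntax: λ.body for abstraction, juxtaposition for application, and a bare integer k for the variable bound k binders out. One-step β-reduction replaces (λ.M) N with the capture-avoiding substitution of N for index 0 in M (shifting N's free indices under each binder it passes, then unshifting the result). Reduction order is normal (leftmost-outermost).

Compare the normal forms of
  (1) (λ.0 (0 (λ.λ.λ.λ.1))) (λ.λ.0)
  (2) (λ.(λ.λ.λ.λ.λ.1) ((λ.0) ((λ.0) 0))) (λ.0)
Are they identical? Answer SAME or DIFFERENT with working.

Term A:
  start: (λ.0 (0 (λ.λ.λ.λ.1))) (λ.λ.0)
  step 1: (λ.λ.0) ((λ.λ.0) (λ.λ.λ.λ.1))
  step 2: λ.0

Term B:
  start: (λ.(λ.λ.λ.λ.λ.1) ((λ.0) ((λ.0) 0))) (λ.0)
  step 1: (λ.λ.λ.λ.λ.1) ((λ.0) ((λ.0) (λ.0)))
  step 2: λ.λ.λ.λ.1

Answer: DIFFERENT — A ⇓ λ.0, B ⇓ λ.λ.λ.λ.1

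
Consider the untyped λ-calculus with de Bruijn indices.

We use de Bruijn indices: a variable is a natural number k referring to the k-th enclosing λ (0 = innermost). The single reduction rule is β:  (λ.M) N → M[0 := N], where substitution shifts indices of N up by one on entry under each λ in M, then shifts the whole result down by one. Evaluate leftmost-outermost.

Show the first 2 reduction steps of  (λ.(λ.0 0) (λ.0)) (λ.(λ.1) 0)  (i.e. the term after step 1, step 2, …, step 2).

  start: (λ.(λ.0 0) (λ.0)) (λ.(λ.1) 0)
  step 1: (λ.0 0) (λ.0)
  step 2: (λ.0) (λ.0)

Answer: after 2 steps: (λ.0) (λ.0)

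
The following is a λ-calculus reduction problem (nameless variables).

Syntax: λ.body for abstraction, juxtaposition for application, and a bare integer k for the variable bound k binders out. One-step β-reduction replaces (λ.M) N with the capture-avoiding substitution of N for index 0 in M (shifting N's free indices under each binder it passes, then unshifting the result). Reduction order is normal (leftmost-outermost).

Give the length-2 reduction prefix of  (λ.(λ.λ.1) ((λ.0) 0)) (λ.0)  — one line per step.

Answer: after 2 steps: λ.(λ.0) (λ.0)

Reduction:
  start: (λ.(λ.λ.1) ((λ.0) 0)) (λ.0)
  step 1: (λ.λ.1) ((λ.0) (λ.0))
  step 2: λ.(λ.0) (λ.0)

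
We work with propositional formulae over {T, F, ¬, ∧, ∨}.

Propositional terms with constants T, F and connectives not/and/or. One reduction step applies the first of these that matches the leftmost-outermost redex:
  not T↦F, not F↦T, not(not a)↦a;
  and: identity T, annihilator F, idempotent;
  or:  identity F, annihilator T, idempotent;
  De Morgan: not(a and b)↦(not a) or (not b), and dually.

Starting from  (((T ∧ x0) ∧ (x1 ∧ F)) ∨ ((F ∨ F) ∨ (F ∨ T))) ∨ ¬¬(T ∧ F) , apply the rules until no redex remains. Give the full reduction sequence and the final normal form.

Answer: normal form = T  (in 8 steps)

Reduction:
  start: (((T ∧ x0) ∧ (x1 ∧ F)) ∨ ((F ∨ F) ∨ (F ∨ T))) ∨ ¬¬(T ∧ F)
  →1  ((x0 ∧ (x1 ∧ F)) ∨ ((F ∨ F) ∨ (F ∨ T))) ∨ ¬¬(T ∧ F)
  →2  ((x0 ∧ F) ∨ ((F ∨ F) ∨ (F ∨ T))) ∨ ¬¬(T ∧ F)
  →3  (F ∨ ((F ∨ F) ∨ (F ∨ T))) ∨ ¬¬(T ∧ F)
  →4  ((F ∨ F) ∨ (F ∨ T)) ∨ ¬¬(T ∧ F)
  →5  (F ∨ (F ∨ T)) ∨ ¬¬(T ∧ F)
  →6  (F ∨ T) ∨ ¬¬(T ∧ F)
  →7  T ∨ ¬¬(T ∧ F)
  →8  T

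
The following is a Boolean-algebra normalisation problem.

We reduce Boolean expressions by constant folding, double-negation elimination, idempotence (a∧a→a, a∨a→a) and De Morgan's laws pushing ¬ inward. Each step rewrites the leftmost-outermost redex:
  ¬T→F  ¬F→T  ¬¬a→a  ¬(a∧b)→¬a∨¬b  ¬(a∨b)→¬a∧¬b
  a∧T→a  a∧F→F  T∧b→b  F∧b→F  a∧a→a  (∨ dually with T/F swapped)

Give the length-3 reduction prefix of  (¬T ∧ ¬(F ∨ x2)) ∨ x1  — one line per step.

Answer: after 3 steps: x1

Reduction:
  start: (¬T ∧ ¬(F ∨ x2)) ∨ x1
  →1  (F ∧ ¬(F ∨ x2)) ∨ x1
  →2  F ∨ x1
  →3  x1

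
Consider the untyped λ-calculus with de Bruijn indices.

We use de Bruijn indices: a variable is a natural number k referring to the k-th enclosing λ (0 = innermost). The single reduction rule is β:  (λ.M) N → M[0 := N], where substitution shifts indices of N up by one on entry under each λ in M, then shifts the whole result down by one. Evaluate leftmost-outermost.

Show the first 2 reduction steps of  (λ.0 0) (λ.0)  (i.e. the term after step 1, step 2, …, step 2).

  start: (λ.0 0) (λ.0)
  [1] (λ.0) (λ.0)
  [2] λ.0

Answer: after 2 steps: λ.0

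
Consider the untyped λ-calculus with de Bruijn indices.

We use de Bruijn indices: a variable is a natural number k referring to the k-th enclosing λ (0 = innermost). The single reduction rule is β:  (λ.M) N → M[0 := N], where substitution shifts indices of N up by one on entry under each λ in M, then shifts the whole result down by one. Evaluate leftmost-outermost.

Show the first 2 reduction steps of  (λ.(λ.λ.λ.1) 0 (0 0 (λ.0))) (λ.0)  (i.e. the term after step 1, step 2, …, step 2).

Answer: after 2 steps: (λ.λ.1) ((λ.0) (λ.0) (λ.0))

Working:
  start: (λ.(λ.λ.λ.1) 0 (0 0 (λ.0))) (λ.0)
  →1  (λ.λ.λ.1) (λ.0) ((λ.0) (λ.0) (λ.0))
  →2  (λ.λ.1) ((λ.0) (λ.0) (λ.0))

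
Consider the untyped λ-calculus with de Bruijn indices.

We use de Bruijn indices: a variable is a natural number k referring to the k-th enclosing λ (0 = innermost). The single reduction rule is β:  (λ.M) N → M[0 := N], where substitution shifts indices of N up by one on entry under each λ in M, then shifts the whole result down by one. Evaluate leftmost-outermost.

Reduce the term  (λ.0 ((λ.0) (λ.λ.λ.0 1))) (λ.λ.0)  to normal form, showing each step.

Answer: normal form = λ.0  (in 2 steps)

Working:
  start: (λ.0 ((λ.0) (λ.λ.λ.0 1))) (λ.λ.0)
  step 1: (λ.λ.0) ((λ.0) (λ.λ.λ.0 1))
  step 2: λ.0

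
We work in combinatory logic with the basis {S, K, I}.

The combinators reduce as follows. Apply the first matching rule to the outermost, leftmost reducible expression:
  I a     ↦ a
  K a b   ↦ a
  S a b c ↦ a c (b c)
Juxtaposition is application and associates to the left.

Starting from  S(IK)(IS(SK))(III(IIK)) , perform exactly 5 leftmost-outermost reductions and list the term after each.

Answer: after 5 steps: I(IIK)

Reduction:
  start: S(IK)(IS(SK))(III(IIK))
  →1  IK(III(IIK))(IS(SK)(III(IIK)))
  →2  K(III(IIK))(IS(SK)(III(IIK)))
  →3  III(IIK)
  →4  II(IIK)
  →5  I(IIK)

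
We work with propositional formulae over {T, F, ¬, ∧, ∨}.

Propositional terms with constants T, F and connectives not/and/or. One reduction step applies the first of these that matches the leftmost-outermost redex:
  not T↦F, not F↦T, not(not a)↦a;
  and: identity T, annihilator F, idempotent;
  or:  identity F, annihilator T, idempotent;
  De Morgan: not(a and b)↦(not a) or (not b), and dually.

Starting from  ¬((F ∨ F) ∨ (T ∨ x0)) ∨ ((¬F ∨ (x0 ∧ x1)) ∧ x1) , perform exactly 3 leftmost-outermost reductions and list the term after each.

  start: ¬((F ∨ F) ∨ (T ∨ x0)) ∨ ((¬F ∨ (x0 ∧ x1)) ∧ x1)
  step 1: (¬(F ∨ F) ∧ ¬(T ∨ x0)) ∨ ((¬F ∨ (x0 ∧ x1)) ∧ x1)
  step 2: ((¬F ∧ ¬F) ∧ ¬(T ∨ x0)) ∨ ((¬F ∨ (x0 ∧ x1)) ∧ x1)
  step 3: (¬F ∧ ¬(T ∨ x0)) ∨ ((¬F ∨ (x0 ∧ x1)) ∧ x1)

Answer: after 3 steps: (¬F ∧ ¬(T ∨ x0)) ∨ ((¬F ∨ (x0 ∧ x1)) ∧ x1)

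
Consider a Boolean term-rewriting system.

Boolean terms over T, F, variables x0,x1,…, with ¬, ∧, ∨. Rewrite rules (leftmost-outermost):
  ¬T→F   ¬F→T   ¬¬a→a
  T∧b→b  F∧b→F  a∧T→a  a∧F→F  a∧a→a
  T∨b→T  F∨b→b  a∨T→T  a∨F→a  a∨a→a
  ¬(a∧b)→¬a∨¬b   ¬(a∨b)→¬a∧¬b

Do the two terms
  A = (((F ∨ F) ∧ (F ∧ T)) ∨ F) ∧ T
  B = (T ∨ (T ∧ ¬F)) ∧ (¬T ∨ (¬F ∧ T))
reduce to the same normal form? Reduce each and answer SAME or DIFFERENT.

Answer: DIFFERENT — A ⇓ F, B ⇓ T

Reduction:
Term A:
  start: (((F ∨ F) ∧ (F ∧ T)) ∨ F) ∧ T
  [1] ((F ∨ F) ∧ (F ∧ T)) ∨ F
  [2] (F ∨ F) ∧ (F ∧ T)
  [3] F ∧ (F ∧ T)
  [4] F

Term B:
  start: (T ∨ (T ∧ ¬F)) ∧ (¬T ∨ (¬F ∧ T))
  [1] T ∧ (¬T ∨ (¬F ∧ T))
  [2] ¬T ∨ (¬F ∧ T)
  [3] F ∨ (¬F ∧ T)
  [4] ¬F ∧ T
  [5] ¬F
  [6] T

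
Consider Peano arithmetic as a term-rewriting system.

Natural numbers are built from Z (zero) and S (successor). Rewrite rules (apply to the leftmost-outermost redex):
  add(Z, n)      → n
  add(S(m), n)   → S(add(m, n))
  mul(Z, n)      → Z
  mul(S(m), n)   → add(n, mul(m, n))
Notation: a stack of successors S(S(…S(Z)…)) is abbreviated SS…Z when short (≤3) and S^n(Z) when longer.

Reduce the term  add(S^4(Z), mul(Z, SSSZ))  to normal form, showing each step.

  start: add(S^4(Z), mul(Z, SSSZ))
  →1  S(add(SSSZ, mul(Z, SSSZ)))
  →2  S(S(add(SSZ, mul(Z, SSSZ))))
  →3  S(S(S(add(SZ, mul(Z, SSSZ)))))
  →4  S(S(S(S(add(Z, mul(Z, SSSZ))))))
  →5  S(S(S(S(mul(Z, SSSZ)))))
  →6  S^4(Z)

Answer: normal form = S^4(Z)  (in 6 steps)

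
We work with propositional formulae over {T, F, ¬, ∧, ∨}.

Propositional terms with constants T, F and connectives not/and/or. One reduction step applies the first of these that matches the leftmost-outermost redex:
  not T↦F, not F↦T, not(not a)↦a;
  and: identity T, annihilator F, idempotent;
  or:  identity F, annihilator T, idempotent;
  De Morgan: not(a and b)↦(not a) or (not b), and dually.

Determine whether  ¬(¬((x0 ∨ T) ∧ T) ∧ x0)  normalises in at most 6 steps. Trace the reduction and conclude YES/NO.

  start: ¬(¬((x0 ∨ T) ∧ T) ∧ x0)
  [1] ¬¬((x0 ∨ T) ∧ T) ∨ ¬x0
  [2] ((x0 ∨ T) ∧ T) ∨ ¬x0
  [3] (x0 ∨ T) ∨ ¬x0
  [4] T ∨ ¬x0
  [5] T

Answer: YES — reaches normal form T in 5 ≤ 6 steps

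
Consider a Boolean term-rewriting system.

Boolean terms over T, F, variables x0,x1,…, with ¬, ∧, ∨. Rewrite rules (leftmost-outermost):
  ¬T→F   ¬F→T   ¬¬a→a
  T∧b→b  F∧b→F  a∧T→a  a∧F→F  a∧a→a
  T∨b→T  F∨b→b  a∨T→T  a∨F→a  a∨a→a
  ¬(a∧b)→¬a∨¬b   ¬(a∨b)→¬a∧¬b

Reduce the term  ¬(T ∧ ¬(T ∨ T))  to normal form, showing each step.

Answer: normal form = T  (in 5 steps)

Derivation:
  start: ¬(T ∧ ¬(T ∨ T))
  →1  ¬T ∨ ¬¬(T ∨ T)
  →2  F ∨ ¬¬(T ∨ T)
  →3  ¬¬(T ∨ T)
  →4  T ∨ T
  →5  T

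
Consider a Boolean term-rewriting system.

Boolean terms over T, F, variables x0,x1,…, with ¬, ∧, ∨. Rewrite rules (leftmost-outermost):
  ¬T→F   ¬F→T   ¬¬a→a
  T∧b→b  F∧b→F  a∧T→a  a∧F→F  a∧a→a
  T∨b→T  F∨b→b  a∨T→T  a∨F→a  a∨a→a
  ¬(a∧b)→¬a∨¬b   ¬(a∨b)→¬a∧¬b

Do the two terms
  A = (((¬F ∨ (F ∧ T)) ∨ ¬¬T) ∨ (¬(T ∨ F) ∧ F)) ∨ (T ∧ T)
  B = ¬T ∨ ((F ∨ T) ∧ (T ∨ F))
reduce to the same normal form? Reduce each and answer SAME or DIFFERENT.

Answer: SAME — A ⇓ T, B ⇓ T

Reduction:
Term A:
  start: (((¬F ∨ (F ∧ T)) ∨ ¬¬T) ∨ (¬(T ∨ F) ∧ F)) ∨ (T ∧ T)
  step 1: (((T ∨ (F ∧ T)) ∨ ¬¬T) ∨ (¬(T ∨ F) ∧ F)) ∨ (T ∧ T)
  step 2: ((T ∨ ¬¬T) ∨ (¬(T ∨ F) ∧ F)) ∨ (T ∧ T)
  step 3: (T ∨ (¬(T ∨ F) ∧ F)) ∨ (T ∧ T)
  step 4: T ∨ (T ∧ T)
  step 5: T

Term B:
  start: ¬T ∨ ((F ∨ T) ∧ (T ∨ F))
  step 1: F ∨ ((F ∨ T) ∧ (T ∨ F))
  step 2: (F ∨ T) ∧ (T ∨ F)
  step 3: T ∧ (T ∨ F)
  step 4: T ∨ F
  step 5: T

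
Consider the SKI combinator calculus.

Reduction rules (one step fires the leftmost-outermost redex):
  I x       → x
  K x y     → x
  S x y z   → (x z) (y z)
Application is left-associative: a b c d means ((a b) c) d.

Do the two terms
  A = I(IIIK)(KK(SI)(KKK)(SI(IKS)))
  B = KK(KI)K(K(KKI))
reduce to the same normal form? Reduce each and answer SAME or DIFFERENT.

Answer: DIFFERENT — A ⇓ KK, B ⇓ K

Reduction:
Term A:
  start: I(IIIK)(KK(SI)(KKK)(SI(IKS)))
  [1] IIIK(KK(SI)(KKK)(SI(IKS)))
  [2] IIK(KK(SI)(KKK)(SI(IKS)))
  [3] IK(KK(SI)(KKK)(SI(IKS)))
  [4] K(KK(SI)(KKK)(SI(IKS)))
  [5] K(K(KKK)(SI(IKS)))
  [6] K(KKK)
  [7] KK

Term B:
  start: KK(KI)K(K(KKI))
  [1] KK(K(KKI))
  [2] K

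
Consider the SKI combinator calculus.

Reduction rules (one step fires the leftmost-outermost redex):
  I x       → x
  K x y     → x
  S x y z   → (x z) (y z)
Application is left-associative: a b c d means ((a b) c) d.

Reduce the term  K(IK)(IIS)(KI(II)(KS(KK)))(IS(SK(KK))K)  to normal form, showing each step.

Answer: normal form = S  (in 6 steps)

Derivation:
  start: K(IK)(IIS)(KI(II)(KS(KK)))(IS(SK(KK))K)
  step 1: IK(KI(II)(KS(KK)))(IS(SK(KK))K)
  step 2: K(KI(II)(KS(KK)))(IS(SK(KK))K)
  step 3: KI(II)(KS(KK))
  step 4: I(KS(KK))
  step 5: KS(KK)
  step 6: S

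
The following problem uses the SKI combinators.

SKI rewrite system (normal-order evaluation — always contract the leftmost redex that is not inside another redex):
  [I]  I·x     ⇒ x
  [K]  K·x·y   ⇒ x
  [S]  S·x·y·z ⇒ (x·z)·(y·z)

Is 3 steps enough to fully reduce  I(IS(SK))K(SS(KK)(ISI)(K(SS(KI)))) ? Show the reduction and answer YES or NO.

  start: I(IS(SK))K(SS(KK)(ISI)(K(SS(KI))))
  →1  IS(SK)K(SS(KK)(ISI)(K(SS(KI))))
  →2  S(SK)K(SS(KK)(ISI)(K(SS(KI))))
  →3  SK(SS(KK)(ISI)(K(SS(KI))))(K(SS(KK)(ISI)(K(SS(KI)))))

Answer: NO — after 3 steps the term is SK(SS(KK)(ISI)(K(SS(KI))))(K(SS(KK)(ISI)(K(SS(KI))))), not yet normal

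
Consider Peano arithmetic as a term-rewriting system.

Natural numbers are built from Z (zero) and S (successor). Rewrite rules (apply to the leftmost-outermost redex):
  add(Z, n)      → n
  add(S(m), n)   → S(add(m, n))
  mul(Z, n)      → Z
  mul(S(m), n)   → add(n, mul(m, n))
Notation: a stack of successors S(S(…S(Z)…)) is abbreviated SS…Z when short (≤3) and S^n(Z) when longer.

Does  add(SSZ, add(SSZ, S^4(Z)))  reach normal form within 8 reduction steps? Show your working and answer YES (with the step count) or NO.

  start: add(SSZ, add(SSZ, S^4(Z)))
  [1] S(add(SZ, add(SSZ, S^4(Z))))
  [2] S(S(add(Z, add(SSZ, S^4(Z)))))
  [3] S(S(add(SSZ, S^4(Z))))
  [4] S(S(S(add(SZ, S^4(Z)))))
  [5] S(S(S(S(add(Z, S^4(Z))))))
  [6] S^8(Z)

Answer: YES — reaches normal form S^8(Z) in 6 ≤ 8 steps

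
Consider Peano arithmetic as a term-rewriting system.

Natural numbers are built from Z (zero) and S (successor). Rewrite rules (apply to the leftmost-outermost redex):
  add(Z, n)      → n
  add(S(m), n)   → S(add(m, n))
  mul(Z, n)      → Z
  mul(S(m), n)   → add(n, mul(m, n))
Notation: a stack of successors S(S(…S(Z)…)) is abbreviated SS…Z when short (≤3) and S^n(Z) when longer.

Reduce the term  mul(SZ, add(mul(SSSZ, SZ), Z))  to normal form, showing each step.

  start: mul(SZ, add(mul(SSSZ, SZ), Z))
  [1] add(add(mul(SSSZ, SZ), Z), mul(Z, add(mul(SSSZ, SZ), Z)))
  [2] add(add(add(SZ, mul(SSZ, SZ)), Z), mul(Z, add(mul(SSSZ, SZ), Z)))
  [3] add(add(S(add(Z, mul(SSZ, SZ))), Z), mul(Z, add(mul(SSSZ, SZ), Z)))
  [4] add(S(add(add(Z, mul(SSZ, SZ)), Z)), mul(Z, add(mul(SSSZ, SZ), Z)))
  [5] S(add(add(add(Z, mul(SSZ, SZ)), Z), mul(Z, add(mul(SSSZ, SZ), Z))))
  [6] S(add(add(mul(SSZ, SZ), Z), mul(Z, add(mul(SSSZ, SZ), Z))))
  [7] S(add(add(add(SZ, mul(SZ, SZ)), Z), mul(Z, add(mul(SSSZ, SZ), Z))))
  [8] S(add(add(S(add(Z, mul(SZ, SZ))), Z), mul(Z, add(mul(SSSZ, SZ), Z))))
  [9] S(add(S(add(add(Z, mul(SZ, SZ)), Z)), mul(Z, add(mul(SSSZ, SZ), Z))))
  [10] S(S(add(add(add(Z, mul(SZ, SZ)), Z), mul(Z, add(mul(SSSZ, SZ), Z)))))
  [11] S(S(add(add(mul(SZ, SZ), Z), mul(Z, add(mul(SSSZ, SZ), Z)))))
  [12] S(S(add(add(add(SZ, mul(Z, SZ)), Z), mul(Z, add(mul(SSSZ, SZ), Z)))))
  [13] S(S(add(add(S(add(Z, mul(Z, SZ))), Z), mul(Z, add(mul(SSSZ, SZ), Z)))))
  [14] S(S(add(S(add(add(Z, mul(Z, SZ)), Z)), mul(Z, add(mul(SSSZ, SZ), Z)))))
  [15] S(S(S(add(add(add(Z, mul(Z, SZ)), Z), mul(Z, add(mul(SSSZ, SZ), Z))))))
  [16] S(S(S(add(add(mul(Z, SZ), Z), mul(Z, add(mul(SSSZ, SZ), Z))))))
  [17] S(S(S(add(add(Z, Z), mul(Z, add(mul(SSSZ, SZ), Z))))))
  [18] S(S(S(add(Z, mul(Z, add(mul(SSSZ, SZ), Z))))))
  [19] S(S(S(mul(Z, add(mul(SSSZ, SZ), Z)))))
  [20] SSSZ

Answer: normal form = SSSZ  (in 20 steps)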